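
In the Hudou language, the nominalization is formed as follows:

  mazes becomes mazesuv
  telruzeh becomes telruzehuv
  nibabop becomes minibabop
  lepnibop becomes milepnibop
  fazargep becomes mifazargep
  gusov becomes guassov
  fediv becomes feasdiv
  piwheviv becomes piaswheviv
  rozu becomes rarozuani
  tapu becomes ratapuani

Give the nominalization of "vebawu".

"vebawu" ends in -u. The stems ending in -u (rozu → rarozuani, tapu → ratapuani) add ra- … -ani around the stem.
The other patterns: stems ending in -h or -s add -uv; stems ending in -p add the prefix mi-; stems ending in -v insert -as- after the first vowel.
So vebawu → ravebawuani.

ravebawuani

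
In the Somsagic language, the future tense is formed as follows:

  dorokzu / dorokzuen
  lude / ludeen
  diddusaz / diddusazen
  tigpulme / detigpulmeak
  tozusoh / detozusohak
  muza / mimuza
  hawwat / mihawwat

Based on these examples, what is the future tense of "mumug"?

lude and tigpulme both end in -e yet inflect differently (ludeen, detigpulmeak), so the final letter is not what conditions the rule; the first letter is.
"mumug" begins with m-. The one such stem in the data (muza → mimuza) adds the prefix mi-, so the same rule applies.
So mumug → mimumug.

mimumug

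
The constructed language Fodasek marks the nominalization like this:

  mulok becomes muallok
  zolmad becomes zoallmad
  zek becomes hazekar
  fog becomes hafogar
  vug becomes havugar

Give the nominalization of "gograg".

goalgrag

mulok and zek both end in -k yet inflect differently (muallok, hazekar), so the final letter is not what conditions the rule; the number of vowels is.
"gograg" has 2 vowels. The stems with 2 vowels (mulok → muallok, zolmad → zoallmad) insert -al- after the first vowel.
So gograg → goalgrag.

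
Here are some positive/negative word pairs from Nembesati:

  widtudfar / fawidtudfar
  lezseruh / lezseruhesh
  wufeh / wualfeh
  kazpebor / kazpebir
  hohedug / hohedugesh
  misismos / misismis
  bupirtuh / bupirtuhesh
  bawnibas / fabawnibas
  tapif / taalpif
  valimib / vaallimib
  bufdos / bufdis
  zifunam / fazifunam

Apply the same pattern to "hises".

bawnibas and bufdos both end in -s yet inflect differently (fabawnibas, bufdis), so the final letter is not what conditions the rule; the last vowel is.
"hises" has last vowel 'e'. The one such stem in the data (wufeh → wualfeh) inserts -al- after the first vowel (as do tapif, valimib), so the same rule applies.
So hises → hialses.

hialses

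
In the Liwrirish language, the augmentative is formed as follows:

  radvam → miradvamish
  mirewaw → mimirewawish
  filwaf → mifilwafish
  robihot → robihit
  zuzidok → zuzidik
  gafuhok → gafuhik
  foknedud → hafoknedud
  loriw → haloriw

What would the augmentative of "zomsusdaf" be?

mizomsusdafish

mirewaw and loriw both end in -w yet inflect differently (mimirewawish, haloriw), so the final letter is not what conditions the rule; the last vowel is.
"zomsusdaf" has last vowel 'a'. The stems whose last vowel is 'a' (radvam → miradvamish, mirewaw → mimirewawish, filwaf → mifilwafish) add mi- … -ish around the stem.
The other patterns: stems whose last vowel is 'o' change the last vowel to 'i'; stems whose last vowel is 'i' or 'u' add the prefix ha-.
So zomsusdaf → mizomsusdafish.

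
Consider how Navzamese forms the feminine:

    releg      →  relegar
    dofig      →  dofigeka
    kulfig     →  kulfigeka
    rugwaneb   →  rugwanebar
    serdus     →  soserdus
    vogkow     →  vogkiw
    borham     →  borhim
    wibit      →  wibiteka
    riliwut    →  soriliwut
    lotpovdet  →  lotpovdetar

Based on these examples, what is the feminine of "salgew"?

wibit and lotpovdet both end in -t yet inflect differently (wibiteka, lotpovdetar), so the final letter is not what conditions the rule; the last vowel is.
"salgew" has last vowel 'e'. The stems whose last vowel is 'e' (rugwaneb → rugwanebar, lotpovdet → lotpovdetar, releg → relegar) add -ar.
So salgew → salgewar.

salgewar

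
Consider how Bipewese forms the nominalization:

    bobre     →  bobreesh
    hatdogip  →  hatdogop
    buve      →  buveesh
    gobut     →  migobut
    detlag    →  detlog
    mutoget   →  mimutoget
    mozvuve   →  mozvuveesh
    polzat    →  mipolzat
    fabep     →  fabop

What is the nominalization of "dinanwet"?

midinanwet

mutoget and mozvuve both have last vowel 'e' yet inflect differently (mimutoget, mozvuveesh), so the last vowel is not what conditions the rule; the final letter is.
"dinanwet" ends in -t. The stems ending in -t (gobut → migobut, mutoget → mimutoget, polzat → mipolzat) add the prefix mi-.
So dinanwet → midinanwet.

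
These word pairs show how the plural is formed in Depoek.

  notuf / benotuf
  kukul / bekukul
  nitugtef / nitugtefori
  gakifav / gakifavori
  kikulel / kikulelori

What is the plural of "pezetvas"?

"pezetvas" has last vowel 'a'. The one such stem in the data (gakifav → gakifavori) adds -ori, so the same rule applies.
So pezetvas → pezetvasori.

pezetvasori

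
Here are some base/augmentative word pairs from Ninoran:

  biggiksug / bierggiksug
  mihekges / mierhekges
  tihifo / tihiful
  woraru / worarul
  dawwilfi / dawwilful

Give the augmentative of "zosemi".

zosemul

biggiksug and woraru both have last vowel 'u' yet inflect differently (bierggiksug, worarul), so the last vowel is not what conditions the rule; whether the stem ends in a vowel or a consonant is.
"zosemi" ends in a vowel. The stems ending in a vowel (dawwilfi → dawwilful, tihifo → tihiful, woraru → worarul) drop the final letter and add -ul.
The other pattern: stems ending in a consonant insert -er- after the first vowel.
So zosemi → zosemul.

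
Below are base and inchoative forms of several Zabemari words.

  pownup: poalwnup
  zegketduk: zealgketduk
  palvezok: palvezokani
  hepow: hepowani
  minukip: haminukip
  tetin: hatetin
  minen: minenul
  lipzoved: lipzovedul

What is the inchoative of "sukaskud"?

sualkaskud

zegketduk and palvezok both end in -k yet inflect differently (zealgketduk, palvezokani), so the final letter is not what conditions the rule; the last vowel is.
"sukaskud" has last vowel 'u'. The stems whose last vowel is 'u' (pownup → poalwnup, zegketduk → zealgketduk) insert -al- after the first vowel.
So sukaskud → sualkaskud.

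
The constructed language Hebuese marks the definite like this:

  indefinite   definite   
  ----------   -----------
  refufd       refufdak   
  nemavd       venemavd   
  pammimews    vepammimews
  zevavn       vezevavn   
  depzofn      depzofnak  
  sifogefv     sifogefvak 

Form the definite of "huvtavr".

refufd and nemavd both end in -d yet inflect differently (refufdak, venemavd), so the final letter is not what conditions the rule; the second-to-last letter is.
"huvtavr" has second-to-last letter 'v'. The stems whose second-to-last letter is 'v' (nemavd → venemavd, zevavn → vezevavn) add the prefix ve-.
The other pattern: stems whose second-to-last letter is 'f' add -ak.
So huvtavr → vehuvtavr.

vehuvtavr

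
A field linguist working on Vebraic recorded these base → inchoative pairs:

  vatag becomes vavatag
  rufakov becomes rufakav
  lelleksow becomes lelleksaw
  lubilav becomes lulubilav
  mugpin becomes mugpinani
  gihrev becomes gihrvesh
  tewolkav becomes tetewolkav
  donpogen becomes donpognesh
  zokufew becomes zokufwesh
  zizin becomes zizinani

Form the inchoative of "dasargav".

dadasargav

rufakov and tewolkav both end in -v yet inflect differently (rufakav, tetewolkav), so the final letter is not what conditions the rule; the last vowel is.
"dasargav" has last vowel 'a'. The stems whose last vowel is 'a' (tewolkav → tetewolkav, vatag → vavatag, lubilav → lulubilav) repeat the first consonant+vowel as a prefix.
The other patterns: stems whose last vowel is 'i' add -ani; stems whose last vowel is 'o' change the last vowel to 'a'; stems whose last vowel is 'e' delete the last vowel and add -esh.
So dasargav → dadasargav.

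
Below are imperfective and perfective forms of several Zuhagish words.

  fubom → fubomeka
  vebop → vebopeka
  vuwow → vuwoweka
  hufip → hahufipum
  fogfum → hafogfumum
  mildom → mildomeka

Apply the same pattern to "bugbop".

bugbopeka

fubom and fogfum both end in -m yet inflect differently (fubomeka, hafogfumum), so the final letter is not what conditions the rule; the last vowel is.
"bugbop" has last vowel 'o'. The stems whose last vowel is 'o' (vebop → vebopeka, vuwow → vuwoweka, fubom → fubomeka) add -eka.
So bugbop → bugbopeka.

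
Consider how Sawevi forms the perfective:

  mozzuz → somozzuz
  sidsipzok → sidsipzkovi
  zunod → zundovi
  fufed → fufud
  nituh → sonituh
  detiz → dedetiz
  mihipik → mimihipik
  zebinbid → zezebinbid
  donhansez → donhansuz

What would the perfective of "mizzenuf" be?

zebinbid and zunod both end in -d yet inflect differently (zezebinbid, zundovi), so the final letter is not what conditions the rule; the last vowel is.
"mizzenuf" has last vowel 'u'. The stems whose last vowel is 'u' (nituh → sonituh, mozzuz → somozzuz) add the prefix so-.
The other patterns: stems whose last vowel is 'i' repeat the first consonant+vowel as a prefix; stems whose last vowel is 'o' delete the last vowel and add -ovi; stems whose last vowel is 'e' change the last vowel to 'u'.
So mizzenuf → somizzenuf.

somizzenuf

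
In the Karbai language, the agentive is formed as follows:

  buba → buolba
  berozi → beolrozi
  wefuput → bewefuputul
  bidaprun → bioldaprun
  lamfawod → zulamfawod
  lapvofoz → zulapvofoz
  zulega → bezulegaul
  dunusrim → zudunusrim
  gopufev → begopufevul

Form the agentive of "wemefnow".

buba and zulega both end in -a yet inflect differently (buolba, bezulegaul), so the final letter is not what conditions the rule; the first letter is.
"wemefnow" begins with w-. The one such stem in the data (wefuput → bewefuputul) adds be- … -ul around the stem, so the same rule applies.
The other patterns: stems beginning with d- or l- add the prefix zu-; stems beginning with b- insert -ol- after the first vowel.
So wemefnow → bewemefnowul.

bewemefnowul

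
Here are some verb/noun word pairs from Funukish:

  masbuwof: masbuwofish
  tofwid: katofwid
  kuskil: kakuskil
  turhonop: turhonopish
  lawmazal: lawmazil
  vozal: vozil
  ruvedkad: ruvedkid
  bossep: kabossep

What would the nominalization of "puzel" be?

"puzel" has last vowel 'e'. The one such stem in the data (bossep → kabossep) adds the prefix ka-, so the same rule applies.
So puzel → kapuzel.

kapuzel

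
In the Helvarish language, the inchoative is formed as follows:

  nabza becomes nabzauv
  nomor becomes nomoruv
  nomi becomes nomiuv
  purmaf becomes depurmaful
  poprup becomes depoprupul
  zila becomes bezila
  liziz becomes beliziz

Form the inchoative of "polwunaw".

nabza and zila both end in -a yet inflect differently (nabzauv, bezila), so the final letter is not what conditions the rule; the first letter is.
"polwunaw" begins with p-. The stems beginning with p- (purmaf → depurmaful, poprup → depoprupul) add de- … -ul around the stem.
The other patterns: stems beginning with n- add -uv; stems beginning with l- or z- add the prefix be-.
So polwunaw → depolwunawul.

depolwunawul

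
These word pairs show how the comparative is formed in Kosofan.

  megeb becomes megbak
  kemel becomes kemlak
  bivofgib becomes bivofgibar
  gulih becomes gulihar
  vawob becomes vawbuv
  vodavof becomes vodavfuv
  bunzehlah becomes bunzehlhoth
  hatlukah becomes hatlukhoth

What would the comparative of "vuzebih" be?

vawob and megeb both end in -b yet inflect differently (vawbuv, megbak), so the final letter is not what conditions the rule; the last vowel is.
"vuzebih" has last vowel 'i'. The stems whose last vowel is 'i' (bivofgib → bivofgibar, gulih → gulihar) add -ar.
The other patterns: stems whose last vowel is 'o' delete the last vowel and add -uv; stems whose last vowel is 'e' delete the last vowel and add -ak; stems whose last vowel is 'a' delete the last vowel and add -oth.
So vuzebih → vuzebihar.

vuzebihar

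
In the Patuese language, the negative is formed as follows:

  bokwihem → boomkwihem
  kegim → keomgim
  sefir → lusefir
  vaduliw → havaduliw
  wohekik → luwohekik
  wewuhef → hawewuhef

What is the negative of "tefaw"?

hatefaw

"tefaw" ends in -w. The one such stem in the data (vaduliw → havaduliw) adds the prefix ha-, so the same rule applies.
The other patterns: stems ending in -k or -r add the prefix lu-; stems ending in -m insert -om- after the first vowel.
So tefaw → hatefaw.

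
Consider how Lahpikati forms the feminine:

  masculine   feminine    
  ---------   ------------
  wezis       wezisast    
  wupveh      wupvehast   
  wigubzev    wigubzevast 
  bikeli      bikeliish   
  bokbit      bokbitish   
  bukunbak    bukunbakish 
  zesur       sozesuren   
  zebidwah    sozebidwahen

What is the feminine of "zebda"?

wupveh and zebidwah both end in -h yet inflect differently (wupvehast, sozebidwahen), so the final letter is not what conditions the rule; the first letter is.
"zebda" begins with z-. The stems beginning with z- (zesur → sozesuren, zebidwah → sozebidwahen) add so- … -en around the stem.
The other patterns: stems beginning with w- add -ast; stems beginning with b- add -ish.
So zebda → sozebdaen.

sozebdaen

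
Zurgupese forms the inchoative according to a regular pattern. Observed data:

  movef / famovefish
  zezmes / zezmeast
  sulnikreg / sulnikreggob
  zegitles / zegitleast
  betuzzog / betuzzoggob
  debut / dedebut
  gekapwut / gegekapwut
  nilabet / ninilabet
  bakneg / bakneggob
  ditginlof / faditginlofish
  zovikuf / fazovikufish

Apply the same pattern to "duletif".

zegitles and movef both have last vowel 'e' yet inflect differently (zegitleast, famovefish), so the last vowel is not what conditions the rule; the final letter is.
"duletif" ends in -f. The stems ending in -f (zovikuf → fazovikufish, ditginlof → faditginlofish, movef → famovefish) add fa- … -ish around the stem.
The other patterns: stems ending in -s drop the final letter and add -ast; stems ending in -t repeat the first consonant+vowel as a prefix; stems ending in -g double the final consonant and add -ob.
So duletif → faduletifish.

faduletifish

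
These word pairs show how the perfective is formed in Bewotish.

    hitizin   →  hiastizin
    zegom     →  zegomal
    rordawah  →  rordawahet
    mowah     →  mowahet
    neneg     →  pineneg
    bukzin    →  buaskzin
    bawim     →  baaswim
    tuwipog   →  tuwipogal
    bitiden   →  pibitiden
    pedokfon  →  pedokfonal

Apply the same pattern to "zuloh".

"zuloh" has last vowel 'o'. The stems whose last vowel is 'o' (zegom → zegomal, tuwipog → tuwipogal, pedokfon → pedokfonal) add -al.
So zuloh → zulohal.

zulohal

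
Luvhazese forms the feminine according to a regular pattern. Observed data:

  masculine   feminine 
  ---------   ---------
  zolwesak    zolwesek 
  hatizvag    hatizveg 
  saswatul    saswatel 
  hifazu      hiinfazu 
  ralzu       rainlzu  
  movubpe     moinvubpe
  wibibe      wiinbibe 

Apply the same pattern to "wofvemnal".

"wofvemnal" ends in a consonant. The stems ending in a consonant (zolwesak → zolwesek, hatizvag → hatizveg, saswatul → saswatel) change the last vowel to 'e'.
The other pattern: stems ending in a vowel insert -in- after the first vowel.
So wofvemnal → wofvemnel.

wofvemnel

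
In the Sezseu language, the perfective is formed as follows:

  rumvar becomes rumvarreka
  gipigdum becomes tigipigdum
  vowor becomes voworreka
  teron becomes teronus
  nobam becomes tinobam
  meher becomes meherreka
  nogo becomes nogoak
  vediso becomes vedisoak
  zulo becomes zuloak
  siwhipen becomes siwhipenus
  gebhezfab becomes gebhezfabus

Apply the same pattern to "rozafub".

rozafubus

nobam and rumvar both have last vowel 'a' yet inflect differently (tinobam, rumvarreka), so the last vowel is not what conditions the rule; the final letter is.
"rozafub" ends in -b. The one such stem in the data (gebhezfab → gebhezfabus) adds -us, so the same rule applies.
The other patterns: stems ending in -o add -ak; stems ending in -m add the prefix ti-; stems ending in -r double the final consonant and add -eka.
So rozafub → rozafubus.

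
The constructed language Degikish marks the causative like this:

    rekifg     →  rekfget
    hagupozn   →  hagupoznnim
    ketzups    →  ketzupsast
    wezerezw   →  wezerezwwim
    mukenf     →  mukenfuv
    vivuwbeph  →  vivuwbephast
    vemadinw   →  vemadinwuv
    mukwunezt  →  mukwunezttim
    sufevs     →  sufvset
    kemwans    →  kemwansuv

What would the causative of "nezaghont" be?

sufevs and ketzups both end in -s yet inflect differently (sufvset, ketzupsast), so the final letter is not what conditions the rule; the second-to-last letter is.
"nezaghont" has second-to-last letter 'n'. The stems whose second-to-last letter is 'n' (mukenf → mukenfuv, vemadinw → vemadinwuv, kemwans → kemwansuv) add -uv.
The other patterns: stems whose second-to-last letter is 'f' or 'v' delete the last vowel and add -et; stems whose second-to-last letter is 'p' add -ast; stems whose second-to-last letter is 'z' double the final consonant and add -im.
So nezaghont → nezaghontuv.

nezaghontuv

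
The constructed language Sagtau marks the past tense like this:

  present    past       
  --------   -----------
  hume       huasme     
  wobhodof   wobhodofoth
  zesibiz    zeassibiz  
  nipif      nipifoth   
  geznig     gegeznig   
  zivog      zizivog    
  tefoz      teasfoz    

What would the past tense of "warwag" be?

"warwag" ends in -g. The stems ending in -g (zivog → zizivog, geznig → gegeznig) repeat the first consonant+vowel as a prefix.
The other patterns: stems ending in -e or -z insert -as- after the first vowel; stems ending in -f add -oth.
So warwag → wawarwag.

wawarwag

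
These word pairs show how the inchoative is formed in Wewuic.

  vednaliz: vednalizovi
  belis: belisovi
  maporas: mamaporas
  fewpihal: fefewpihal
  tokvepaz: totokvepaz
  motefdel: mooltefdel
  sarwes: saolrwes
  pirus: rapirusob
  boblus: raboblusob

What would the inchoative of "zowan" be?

zozowan

belis and maporas both end in -s yet inflect differently (belisovi, mamaporas), so the final letter is not what conditions the rule; the last vowel is.
"zowan" has last vowel 'a'. The stems whose last vowel is 'a' (maporas → mamaporas, fewpihal → fefewpihal, tokvepaz → totokvepaz) repeat the first consonant+vowel as a prefix.
The other patterns: stems whose last vowel is 'i' add -ovi; stems whose last vowel is 'e' insert -ol- after the first vowel; stems whose last vowel is 'u' add ra- … -ob around the stem.
So zowan → zozowan.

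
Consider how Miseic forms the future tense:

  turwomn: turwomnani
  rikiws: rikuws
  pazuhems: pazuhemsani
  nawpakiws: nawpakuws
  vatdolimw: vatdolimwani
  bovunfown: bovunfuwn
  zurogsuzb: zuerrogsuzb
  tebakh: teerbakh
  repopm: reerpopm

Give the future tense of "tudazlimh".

"tudazlimh" has second-to-last letter 'm'. The stems whose second-to-last letter is 'm' (turwomn → turwomnani, pazuhems → pazuhemsani, vatdolimw → vatdolimwani) add -ani.
The other patterns: stems whose second-to-last letter is 'w' change the last vowel to 'u'; stems whose second-to-last letter is 'k', 'p' or 'z' insert -er- after the first vowel.
So tudazlimh → tudazlimhani.

tudazlimhani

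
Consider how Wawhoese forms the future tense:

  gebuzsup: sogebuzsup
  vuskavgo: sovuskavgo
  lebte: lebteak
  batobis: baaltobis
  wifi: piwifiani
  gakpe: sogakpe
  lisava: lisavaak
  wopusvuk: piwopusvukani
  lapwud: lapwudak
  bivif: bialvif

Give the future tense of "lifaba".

lebte and gakpe both end in -e yet inflect differently (lebteak, sogakpe), so the final letter is not what conditions the rule; the first letter is.
"lifaba" begins with l-. The stems beginning with l- (lapwud → lapwudak, lebte → lebteak, lisava → lisavaak) add -ak.
So lifaba → lifabaak.

lifabaak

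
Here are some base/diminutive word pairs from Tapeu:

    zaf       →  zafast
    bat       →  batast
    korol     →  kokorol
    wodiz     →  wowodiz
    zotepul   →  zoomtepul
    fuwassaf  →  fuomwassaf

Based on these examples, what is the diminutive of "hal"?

halast

korol and zotepul both end in -l yet inflect differently (kokorol, zoomtepul), so the final letter is not what conditions the rule; the number of vowels is.
"hal" has 1 vowel. The stems with 1 vowel (zaf → zafast, bat → batast) add -ast.
So hal → halast.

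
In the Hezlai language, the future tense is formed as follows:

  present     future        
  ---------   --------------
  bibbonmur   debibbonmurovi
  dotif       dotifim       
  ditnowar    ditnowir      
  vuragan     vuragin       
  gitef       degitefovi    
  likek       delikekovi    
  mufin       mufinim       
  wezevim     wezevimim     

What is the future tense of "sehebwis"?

sehebwisim

bibbonmur and ditnowar both end in -r yet inflect differently (debibbonmurovi, ditnowir), so the final letter is not what conditions the rule; the last vowel is.
"sehebwis" has last vowel 'i'. The stems whose last vowel is 'i' (wezevim → wezevimim, mufin → mufinim, dotif → dotifim) add -im.
So sehebwis → sehebwisim.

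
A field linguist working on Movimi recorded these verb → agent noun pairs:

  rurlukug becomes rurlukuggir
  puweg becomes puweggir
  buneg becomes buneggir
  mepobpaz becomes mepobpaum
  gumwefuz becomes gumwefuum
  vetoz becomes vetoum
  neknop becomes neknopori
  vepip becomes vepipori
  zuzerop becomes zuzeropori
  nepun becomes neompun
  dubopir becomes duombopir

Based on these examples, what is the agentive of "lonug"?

rurlukug and gumwefuz both have last vowel 'u' yet inflect differently (rurlukuggir, gumwefuum), so the last vowel is not what conditions the rule; the final letter is.
"lonug" ends in -g. The stems ending in -g (rurlukug → rurlukuggir, puweg → puweggir, buneg → buneggir) double the final consonant and add -ir.
The other patterns: stems ending in -z drop the final letter and add -um; stems ending in -p add -ori; stems ending in -n or -r insert -om- after the first vowel.
So lonug → lonuggir.

lonuggir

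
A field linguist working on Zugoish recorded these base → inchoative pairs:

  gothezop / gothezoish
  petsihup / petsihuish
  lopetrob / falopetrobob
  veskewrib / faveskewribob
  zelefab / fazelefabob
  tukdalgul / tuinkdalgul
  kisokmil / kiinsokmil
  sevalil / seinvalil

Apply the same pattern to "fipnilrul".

"fipnilrul" ends in -l. The stems ending in -l (tukdalgul → tuinkdalgul, kisokmil → kiinsokmil, sevalil → seinvalil) insert -in- after the first vowel.
So fipnilrul → fiinpnilrul.

fiinpnilrul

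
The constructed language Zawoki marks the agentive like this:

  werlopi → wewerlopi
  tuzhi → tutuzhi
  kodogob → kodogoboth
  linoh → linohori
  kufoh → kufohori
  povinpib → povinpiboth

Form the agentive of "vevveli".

"vevveli" ends in -i. The stems ending in -i (tuzhi → tutuzhi, werlopi → wewerlopi) repeat the first consonant+vowel as a prefix.
The other patterns: stems ending in -b add -oth; stems ending in -h add -ori.
So vevveli → vevevveli.

vevevveli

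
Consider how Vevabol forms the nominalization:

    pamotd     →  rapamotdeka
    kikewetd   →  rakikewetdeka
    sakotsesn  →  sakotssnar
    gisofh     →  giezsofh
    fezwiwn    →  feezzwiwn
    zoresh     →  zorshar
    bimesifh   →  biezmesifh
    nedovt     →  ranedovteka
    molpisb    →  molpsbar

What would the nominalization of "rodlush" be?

rodlshar

sakotsesn and fezwiwn both end in -n yet inflect differently (sakotssnar, feezzwiwn), so the final letter is not what conditions the rule; the second-to-last letter is.
"rodlush" has second-to-last letter 's'. The stems whose second-to-last letter is 's' (molpisb → molpsbar, zoresh → zorshar, sakotsesn → sakotssnar) delete the last vowel and add -ar.
So rodlush → rodlshar.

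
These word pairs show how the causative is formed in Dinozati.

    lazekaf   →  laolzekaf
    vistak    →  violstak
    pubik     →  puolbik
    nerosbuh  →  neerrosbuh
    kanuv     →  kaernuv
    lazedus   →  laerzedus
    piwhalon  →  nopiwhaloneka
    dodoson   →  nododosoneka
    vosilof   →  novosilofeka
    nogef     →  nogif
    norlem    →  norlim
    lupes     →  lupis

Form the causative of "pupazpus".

puerpazpus

"pupazpus" has last vowel 'u'. The stems whose last vowel is 'u' (nerosbuh → neerrosbuh, kanuv → kaernuv, lazedus → laerzedus) insert -er- after the first vowel.
So pupazpus → puerpazpus.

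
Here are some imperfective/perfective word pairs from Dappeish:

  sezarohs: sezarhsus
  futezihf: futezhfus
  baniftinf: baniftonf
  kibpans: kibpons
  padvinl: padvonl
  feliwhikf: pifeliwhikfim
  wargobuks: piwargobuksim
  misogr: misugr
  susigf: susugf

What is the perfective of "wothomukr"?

piwothomukrim

futezihf and baniftinf both end in -f yet inflect differently (futezhfus, baniftonf), so the final letter is not what conditions the rule; the second-to-last letter is.
"wothomukr" has second-to-last letter 'k'. The stems whose second-to-last letter is 'k' (feliwhikf → pifeliwhikfim, wargobuks → piwargobuksim) add pi- … -im around the stem.
The other patterns: stems whose second-to-last letter is 'h' delete the last vowel and add -us; stems whose second-to-last letter is 'n' change the last vowel to 'o'; stems whose second-to-last letter is 'g' change the last vowel to 'u'.
So wothomukr → piwothomukrim.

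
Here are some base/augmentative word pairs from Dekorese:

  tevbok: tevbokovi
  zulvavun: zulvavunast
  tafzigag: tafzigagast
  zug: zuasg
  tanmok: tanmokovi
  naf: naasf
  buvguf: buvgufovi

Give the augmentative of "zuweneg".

naf and buvguf both end in -f yet inflect differently (naasf, buvgufovi), so the final letter is not what conditions the rule; the number of vowels is.
"zuweneg" has 3 vowels. The stems with 3 vowels (tafzigag → tafzigagast, zulvavun → zulvavunast) add -ast.
The other patterns: stems with 1 vowel insert -as- after the first vowel; stems with 2 vowels add -ovi.
So zuweneg → zuwenegast.

zuwenegast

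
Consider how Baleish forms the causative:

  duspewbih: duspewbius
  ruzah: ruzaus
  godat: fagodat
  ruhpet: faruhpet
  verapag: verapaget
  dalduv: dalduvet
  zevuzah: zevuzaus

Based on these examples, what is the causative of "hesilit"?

zevuzah and godat both have last vowel 'a' yet inflect differently (zevuzaus, fagodat), so the last vowel is not what conditions the rule; the final letter is.
"hesilit" ends in -t. The stems ending in -t (godat → fagodat, ruhpet → faruhpet) add the prefix fa-.
So hesilit → fahesilit.

fahesilit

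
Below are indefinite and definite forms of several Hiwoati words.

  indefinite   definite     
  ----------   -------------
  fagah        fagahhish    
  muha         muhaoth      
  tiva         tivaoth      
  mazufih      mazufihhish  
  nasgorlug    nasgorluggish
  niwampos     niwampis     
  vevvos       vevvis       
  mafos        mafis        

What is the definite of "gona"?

muha and fagah both have last vowel 'a' yet inflect differently (muhaoth, fagahhish), so the last vowel is not what conditions the rule; the final letter is.
"gona" ends in -a. The stems ending in -a (muha → muhaoth, tiva → tivaoth) add -oth.
The other patterns: stems ending in -s change the last vowel to 'i'; stems ending in -g or -h double the final consonant and add -ish.
So gona → gonaoth.

gonaoth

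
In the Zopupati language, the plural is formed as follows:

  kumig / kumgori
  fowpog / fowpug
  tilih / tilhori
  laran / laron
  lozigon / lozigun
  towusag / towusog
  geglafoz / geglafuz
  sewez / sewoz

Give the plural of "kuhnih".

kuhnhori

"kuhnih" has last vowel 'i'. The stems whose last vowel is 'i' (tilih → tilhori, kumig → kumgori) delete the last vowel and add -ori.
So kuhnih → kuhnhori.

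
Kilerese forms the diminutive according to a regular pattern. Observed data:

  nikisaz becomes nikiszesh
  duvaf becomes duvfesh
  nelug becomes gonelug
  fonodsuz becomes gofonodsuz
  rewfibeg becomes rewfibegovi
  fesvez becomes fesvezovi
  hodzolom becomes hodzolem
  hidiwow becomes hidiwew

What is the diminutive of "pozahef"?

pozahefovi

"pozahef" has last vowel 'e'. The stems whose last vowel is 'e' (rewfibeg → rewfibegovi, fesvez → fesvezovi) add -ovi.
The other patterns: stems whose last vowel is 'a' delete the last vowel and add -esh; stems whose last vowel is 'u' add the prefix go-; stems whose last vowel is 'o' change the last vowel to 'e'.
So pozahef → pozahefovi.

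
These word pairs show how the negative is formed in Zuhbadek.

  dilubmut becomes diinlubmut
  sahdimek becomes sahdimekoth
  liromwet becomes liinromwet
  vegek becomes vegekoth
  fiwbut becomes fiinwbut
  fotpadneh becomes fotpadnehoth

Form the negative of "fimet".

liromwet and sahdimek both have last vowel 'e' yet inflect differently (liinromwet, sahdimekoth), so the last vowel is not what conditions the rule; the final letter is.
"fimet" ends in -t. The stems ending in -t (fiwbut → fiinwbut, dilubmut → diinlubmut, liromwet → liinromwet) insert -in- after the first vowel.
So fimet → fiinmet.

fiinmet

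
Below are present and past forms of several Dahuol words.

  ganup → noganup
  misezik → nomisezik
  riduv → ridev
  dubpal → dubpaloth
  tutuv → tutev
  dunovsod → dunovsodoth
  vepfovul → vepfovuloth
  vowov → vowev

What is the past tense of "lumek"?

riduv and vepfovul both have last vowel 'u' yet inflect differently (ridev, vepfovuloth), so the last vowel is not what conditions the rule; the final letter is.
"lumek" ends in -k. The one such stem in the data (misezik → nomisezik) adds the prefix no-, so the same rule applies.
So lumek → nolumek.

nolumek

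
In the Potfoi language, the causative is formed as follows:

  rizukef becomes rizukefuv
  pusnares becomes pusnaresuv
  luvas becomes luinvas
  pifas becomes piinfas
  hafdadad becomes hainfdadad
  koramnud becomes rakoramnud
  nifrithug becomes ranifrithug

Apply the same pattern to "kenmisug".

pusnares and luvas both end in -s yet inflect differently (pusnaresuv, luinvas), so the final letter is not what conditions the rule; the last vowel is.
"kenmisug" has last vowel 'u'. The stems whose last vowel is 'u' (koramnud → rakoramnud, nifrithug → ranifrithug) add the prefix ra-.
The other patterns: stems whose last vowel is 'e' add -uv; stems whose last vowel is 'a' insert -in- after the first vowel.
So kenmisug → rakenmisug.

rakenmisug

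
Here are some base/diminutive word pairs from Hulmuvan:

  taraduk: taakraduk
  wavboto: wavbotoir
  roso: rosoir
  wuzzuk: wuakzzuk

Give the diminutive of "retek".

reaktek

wavboto and wuzzuk both begin with w- yet inflect differently (wavbotoir, wuakzzuk), so the first letter is not what conditions the rule; whether the stem ends in a vowel or a consonant is.
"retek" ends in a consonant. The stems ending in a consonant (wuzzuk → wuakzzuk, taraduk → taakraduk) insert -ak- after the first vowel.
The other pattern: stems ending in a vowel add -ir.
So retek → reaktek.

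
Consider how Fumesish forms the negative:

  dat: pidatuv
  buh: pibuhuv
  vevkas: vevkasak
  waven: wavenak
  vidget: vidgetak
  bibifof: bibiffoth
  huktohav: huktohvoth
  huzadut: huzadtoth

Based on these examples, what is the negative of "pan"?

dat and vidget both end in -t yet inflect differently (pidatuv, vidgetak), so the final letter is not what conditions the rule; the number of vowels is.
"pan" has 1 vowel. The stems with 1 vowel (dat → pidatuv, buh → pibuhuv) add pi- … -uv around the stem.
So pan → pipanuv.

pipanuv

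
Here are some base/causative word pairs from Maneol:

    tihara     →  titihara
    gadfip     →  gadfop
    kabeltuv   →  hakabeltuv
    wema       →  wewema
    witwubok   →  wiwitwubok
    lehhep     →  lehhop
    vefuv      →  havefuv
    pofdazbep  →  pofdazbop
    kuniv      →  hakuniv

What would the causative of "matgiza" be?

"matgiza" ends in -a. The stems ending in -a (tihara → titihara, wema → wewema) repeat the first consonant+vowel as a prefix.
The other patterns: stems ending in -p change the last vowel to 'o'; stems ending in -v add the prefix ha-.
So matgiza → mamatgiza.

mamatgiza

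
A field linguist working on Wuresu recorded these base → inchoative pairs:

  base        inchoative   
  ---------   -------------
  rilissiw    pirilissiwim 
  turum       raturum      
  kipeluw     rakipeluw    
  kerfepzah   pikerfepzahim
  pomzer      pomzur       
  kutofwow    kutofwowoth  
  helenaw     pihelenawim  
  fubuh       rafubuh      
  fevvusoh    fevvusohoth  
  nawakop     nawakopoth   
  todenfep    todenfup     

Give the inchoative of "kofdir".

pikofdirim

nawakop and todenfep both end in -p yet inflect differently (nawakopoth, todenfup), so the final letter is not what conditions the rule; the last vowel is.
"kofdir" has last vowel 'i'. The one such stem in the data (rilissiw → pirilissiwim) adds pi- … -im around the stem, so the same rule applies.
The other patterns: stems whose last vowel is 'o' add -oth; stems whose last vowel is 'e' change the last vowel to 'u'; stems whose last vowel is 'u' add the prefix ra-.
So kofdir → pikofdirim.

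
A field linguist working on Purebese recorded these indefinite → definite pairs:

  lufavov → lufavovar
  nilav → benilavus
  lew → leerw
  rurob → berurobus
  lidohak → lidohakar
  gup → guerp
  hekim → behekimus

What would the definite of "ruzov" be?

nilav and lufavov both end in -v yet inflect differently (benilavus, lufavovar), so the final letter is not what conditions the rule; the number of vowels is.
"ruzov" has 2 vowels. The stems with 2 vowels (nilav → benilavus, rurob → berurobus, hekim → behekimus) add be- … -us around the stem.
So ruzov → beruzovus.

beruzovus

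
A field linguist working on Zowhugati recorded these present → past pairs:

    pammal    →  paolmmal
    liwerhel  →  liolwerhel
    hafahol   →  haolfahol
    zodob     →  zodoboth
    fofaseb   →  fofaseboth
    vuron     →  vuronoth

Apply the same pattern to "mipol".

miolpol

"mipol" ends in -l. The stems ending in -l (pammal → paolmmal, liwerhel → liolwerhel, hafahol → haolfahol) insert -ol- after the first vowel.
The other pattern: stems ending in -b or -n add -oth.
So mipol → miolpol.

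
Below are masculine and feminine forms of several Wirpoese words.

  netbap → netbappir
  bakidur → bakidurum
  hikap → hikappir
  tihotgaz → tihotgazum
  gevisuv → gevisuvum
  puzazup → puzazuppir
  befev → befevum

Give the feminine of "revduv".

revduvum

puzazup and gevisuv both have last vowel 'u' yet inflect differently (puzazuppir, gevisuvum), so the last vowel is not what conditions the rule; the final letter is.
"revduv" ends in -v. The stems ending in -v (gevisuv → gevisuvum, befev → befevum) add -um.
The other pattern: stems ending in -p double the final consonant and add -ir.
So revduv → revduvum.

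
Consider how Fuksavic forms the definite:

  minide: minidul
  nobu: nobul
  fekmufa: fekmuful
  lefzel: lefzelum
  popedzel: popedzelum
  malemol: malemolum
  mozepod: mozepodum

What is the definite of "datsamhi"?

datsamhul

lefzel and minide both have last vowel 'e' yet inflect differently (lefzelum, minidul), so the last vowel is not what conditions the rule; whether the stem ends in a vowel or a consonant is.
"datsamhi" ends in a vowel. The stems ending in a vowel (minide → minidul, nobu → nobul, fekmufa → fekmuful) drop the final letter and add -ul.
The other pattern: stems ending in a consonant add -um.
So datsamhi → datsamhul.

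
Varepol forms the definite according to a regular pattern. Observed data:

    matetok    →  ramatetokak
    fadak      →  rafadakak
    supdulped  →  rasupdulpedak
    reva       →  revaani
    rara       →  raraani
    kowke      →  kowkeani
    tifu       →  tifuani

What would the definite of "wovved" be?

fadak and reva both have last vowel 'a' yet inflect differently (rafadakak, revaani), so the last vowel is not what conditions the rule; whether the stem ends in a vowel or a consonant is.
"wovved" ends in a consonant. The stems ending in a consonant (matetok → ramatetokak, fadak → rafadakak, supdulped → rasupdulpedak) add ra- … -ak around the stem.
So wovved → rawovvedak.

rawovvedak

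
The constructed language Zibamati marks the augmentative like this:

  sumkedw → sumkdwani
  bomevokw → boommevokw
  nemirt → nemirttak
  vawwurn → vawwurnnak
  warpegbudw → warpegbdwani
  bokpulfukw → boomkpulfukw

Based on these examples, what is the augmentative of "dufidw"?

bomevokw and warpegbudw both end in -w yet inflect differently (boommevokw, warpegbdwani), so the final letter is not what conditions the rule; the second-to-last letter is.
"dufidw" has second-to-last letter 'd'. The stems whose second-to-last letter is 'd' (warpegbudw → warpegbdwani, sumkedw → sumkdwani) delete the last vowel and add -ani.
The other patterns: stems whose second-to-last letter is 'r' double the final consonant and add -ak; stems whose second-to-last letter is 'k' insert -om- after the first vowel.
So dufidw → dufdwani.

dufdwani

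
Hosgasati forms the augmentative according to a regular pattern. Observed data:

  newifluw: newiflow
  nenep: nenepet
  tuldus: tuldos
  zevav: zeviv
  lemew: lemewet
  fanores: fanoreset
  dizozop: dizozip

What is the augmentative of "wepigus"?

wepigos

lemew and newifluw both end in -w yet inflect differently (lemewet, newiflow), so the final letter is not what conditions the rule; the last vowel is.
"wepigus" has last vowel 'u'. The stems whose last vowel is 'u' (newifluw → newiflow, tuldus → tuldos) change the last vowel to 'o'.
So wepigus → wepigos.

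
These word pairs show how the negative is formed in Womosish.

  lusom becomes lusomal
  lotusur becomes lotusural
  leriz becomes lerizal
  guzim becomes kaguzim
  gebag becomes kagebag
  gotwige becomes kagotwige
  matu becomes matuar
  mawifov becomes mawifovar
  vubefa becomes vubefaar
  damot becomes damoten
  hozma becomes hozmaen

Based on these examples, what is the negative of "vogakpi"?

lusom and guzim both end in -m yet inflect differently (lusomal, kaguzim), so the final letter is not what conditions the rule; the first letter is.
"vogakpi" begins with v-. The one such stem in the data (vubefa → vubefaar) adds -ar, so the same rule applies.
The other patterns: stems beginning with l- add -al; stems beginning with g- add the prefix ka-; stems beginning with d- or h- add -en.
So vogakpi → vogakpiar.

vogakpiar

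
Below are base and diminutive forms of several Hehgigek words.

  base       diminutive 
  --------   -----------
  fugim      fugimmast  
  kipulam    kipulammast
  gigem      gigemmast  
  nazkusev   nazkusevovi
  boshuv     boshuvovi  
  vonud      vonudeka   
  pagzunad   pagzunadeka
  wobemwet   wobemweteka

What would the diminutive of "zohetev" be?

gigem and nazkusev both have last vowel 'e' yet inflect differently (gigemmast, nazkusevovi), so the last vowel is not what conditions the rule; the final letter is.
"zohetev" ends in -v. The stems ending in -v (nazkusev → nazkusevovi, boshuv → boshuvovi) add -ovi.
So zohetev → zohetevovi.

zohetevovi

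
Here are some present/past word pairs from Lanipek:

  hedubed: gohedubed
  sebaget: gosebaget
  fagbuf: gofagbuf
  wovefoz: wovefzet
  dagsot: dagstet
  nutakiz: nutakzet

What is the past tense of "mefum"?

"mefum" has last vowel 'u'. The one such stem in the data (fagbuf → gofagbuf) adds the prefix go-, so the same rule applies.
So mefum → gomefum.

gomefum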